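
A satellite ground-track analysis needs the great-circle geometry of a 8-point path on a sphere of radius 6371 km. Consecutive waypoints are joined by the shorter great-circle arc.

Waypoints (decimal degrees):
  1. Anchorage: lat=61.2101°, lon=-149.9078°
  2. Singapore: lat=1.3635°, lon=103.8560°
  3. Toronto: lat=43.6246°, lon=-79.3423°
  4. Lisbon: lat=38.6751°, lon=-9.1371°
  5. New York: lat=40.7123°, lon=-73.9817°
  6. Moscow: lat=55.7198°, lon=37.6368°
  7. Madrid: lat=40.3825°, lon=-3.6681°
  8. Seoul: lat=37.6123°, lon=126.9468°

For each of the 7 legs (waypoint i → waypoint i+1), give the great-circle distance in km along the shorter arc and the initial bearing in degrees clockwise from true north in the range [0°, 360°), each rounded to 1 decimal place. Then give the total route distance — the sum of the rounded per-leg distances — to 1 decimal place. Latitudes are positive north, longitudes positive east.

Leg 1: dist=10733.9 km, bearing=285.0°
Leg 2: dist=15002.5 km, bearing=3.3°
Leg 3: dist=5726.5 km, bearing=69.8°
Leg 4: dist=5422.4 km, bearing=294.2°
Leg 5: dist=7512.7 km, bearing=34.5°
Leg 6: dist=3441.1 km, bearing=257.9°
Leg 7: dist=9990.9 km, bearing=37.0°
Total: 57830.0 km

Leg 1: φ1=1.0683178, φ2=0.0237976, Δφ=-1.0445202, Δλ=4.4290138 rad; a=sin²(Δφ/2)+cosφ1·cosφ2·sin²(Δλ/2)=0.5568809589; c=2·atan2(√a, √(1-a))=1.684805065; dist=6371·c=10733.893 ≈ 10733.9 km; running total=10733.9 km
Leg 1 bearing: y=sinΔλ·cosφ2=-0.95984537, x=cosφ1·sinφ2-sinφ1·cosφ2·cosΔλ=0.25642756; θ=atan2(y, x)=-75.0425° <0 so +360° → 284.9575° ≈ 285.0°
Leg 2: φ1=0.0237976, φ2=0.7613929, Δφ=0.7375953, Δλ=-3.1974135 rad; a=sin²(Δφ/2)+cosφ1·cosφ2·sin²(Δλ/2)=0.8530632264; c=2·atan2(√a, √(1-a))=2.354809056; dist=6371·c=15002.488 ≈ 15002.5 km; running total=25736.4 km
Leg 2 bearing: y=sinΔλ·cosφ2=0.04038639, x=cosφ1·sinφ2-sinφ1·cosφ2·cosΔλ=0.70693307; θ=atan2(y, x)=3.2697° ≈ 3.3°
Leg 3: φ1=0.7613929, φ2=0.6750078, Δφ=-0.0863851, Δλ=1.2253119 rad; a=sin²(Δφ/2)+cosφ1·cosφ2·sin²(Δλ/2)=0.1887384979; c=2·atan2(√a, √(1-a))=0.898833873; dist=6371·c=5726.471 ≈ 5726.5 km; running total=31462.9 km
Leg 3 bearing: y=sinΔλ·cosφ2=0.73457155, x=cosφ1·sinφ2-sinφ1·cosφ2·cosΔλ=0.26994397; θ=atan2(y, x)=69.8224° ≈ 69.8°
Leg 4: φ1=0.6750078, φ2=0.7105637, Δφ=0.0355558, Δλ=-1.1317518 rad; a=sin²(Δφ/2)+cosφ1·cosφ2·sin²(Δλ/2)=0.1704271030; c=2·atan2(√a, √(1-a))=0.851114021; dist=6371·c=5422.447 ≈ 5422.4 km; running total=36885.3 km
Leg 4 bearing: y=sinΔλ·cosφ2=-0.68610479, x=cosφ1·sinφ2-sinφ1·cosφ2·cosΔλ=0.30787503; θ=atan2(y, x)=-65.8328° <0 so +360° → 294.1672° ≈ 294.2°
Leg 5: φ1=0.7105637, φ2=0.9724940, Δφ=0.2619303, Δλ=1.9481103 rad; a=sin²(Δφ/2)+cosφ1·cosφ2·sin²(Δλ/2)=0.3091669621; c=2·atan2(√a, √(1-a))=1.179198173; dist=6371·c=7512.672 ≈ 7512.7 km; running total=44398.0 km
Leg 5 bearing: y=sinΔλ·cosφ2=0.52362083, x=cosφ1·sinφ2-sinφ1·cosφ2·cosΔλ=0.76167725; θ=atan2(y, x)=34.5069° ≈ 34.5°
Leg 6: φ1=0.9724940, φ2=0.7048076, Δφ=-0.2676864, Δλ=-0.7209065 rad; a=sin²(Δφ/2)+cosφ1·cosφ2·sin²(Δλ/2)=0.0711783015; c=2·atan2(√a, √(1-a))=0.540126966; dist=6371·c=3441.149 ≈ 3441.1 km; running total=47839.1 km
Leg 6 bearing: y=sinΔλ·cosφ2=-0.50279612, x=cosφ1·sinφ2-sinφ1·cosφ2·cosΔλ=-0.10790674; θ=atan2(y, x)=-102.1127° <0 so +360° → 257.8873° ≈ 257.9°
Leg 7: φ1=0.7048076, φ2=0.6564585, Δφ=-0.0483491, Δλ=2.2796601 rad; a=sin²(Δφ/2)+cosφ1·cosφ2·sin²(Δλ/2)=0.4986955966; c=2·atan2(√a, √(1-a))=1.568187517; dist=6371·c=9990.923 ≈ 9990.9 km; running total=57830.0 km
Leg 7 bearing: y=sinΔλ·cosφ2=0.60132925, x=cosφ1·sinφ2-sinφ1·cosφ2·cosΔλ=0.79899708; θ=atan2(y, x)=36.9653° ≈ 37.0°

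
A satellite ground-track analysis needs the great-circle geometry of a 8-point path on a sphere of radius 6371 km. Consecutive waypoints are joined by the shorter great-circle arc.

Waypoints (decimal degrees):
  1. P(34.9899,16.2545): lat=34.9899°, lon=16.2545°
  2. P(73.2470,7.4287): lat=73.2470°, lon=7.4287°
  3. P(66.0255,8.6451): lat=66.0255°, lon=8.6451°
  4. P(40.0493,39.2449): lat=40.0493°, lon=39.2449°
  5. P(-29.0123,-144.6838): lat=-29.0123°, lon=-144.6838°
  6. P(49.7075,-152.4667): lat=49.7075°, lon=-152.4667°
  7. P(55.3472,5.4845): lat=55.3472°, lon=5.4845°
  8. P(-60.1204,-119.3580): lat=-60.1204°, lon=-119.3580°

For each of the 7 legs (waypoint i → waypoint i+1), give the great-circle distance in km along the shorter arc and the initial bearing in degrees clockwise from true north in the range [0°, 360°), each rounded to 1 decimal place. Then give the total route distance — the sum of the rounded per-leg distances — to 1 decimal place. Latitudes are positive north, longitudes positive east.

Leg 1: φ1=0.6106890, φ2=1.2784013, Δφ=0.6677124, Δλ=-0.1540393 rad; a=sin²(Δφ/2)+cosφ1·cosφ2·sin²(Δλ/2)=0.1087779568; c=2·atan2(√a, √(1-a))=0.672215279; dist=6371·c=4282.684 ≈ 4282.7 km; running total=4282.7 km
Leg 1 bearing: y=sinΔλ·cosφ2=-0.04422588, x=cosφ1·sinφ2-sinφ1·cosφ2·cosΔλ=0.62114839; θ=atan2(y, x)=-4.0726° <0 so +360° → 355.9274° ≈ 355.9°
Leg 2: φ1=1.2784013, φ2=1.1523624, Δφ=-0.1260390, Δλ=0.0212302 rad; a=sin²(Δφ/2)+cosφ1·cosφ2·sin²(Δλ/2)=0.0039793966; c=2·atan2(√a, √(1-a))=0.126248745; dist=6371·c=804.331 ≈ 804.3 km; running total=5087.0 km
Leg 2 bearing: y=sinΔλ·cosφ2=0.00862581, x=cosφ1·sinφ2-sinφ1·cosφ2·cosΔλ=-0.12561783; θ=atan2(y, x)=176.0718° ≈ 176.1°
Leg 3: φ1=1.1523624, φ2=0.6989921, Δφ=-0.4533702, Δλ=0.5340673 rad; a=sin²(Δφ/2)+cosφ1·cosφ2·sin²(Δλ/2)=0.0721692317; c=2·atan2(√a, √(1-a))=0.543968592; dist=6371·c=3465.624 ≈ 3465.6 km; running total=8552.6 km
Leg 3 bearing: y=sinΔλ·cosφ2=0.38966436, x=cosφ1·sinφ2-sinφ1·cosφ2·cosΔλ=-0.34059510; θ=atan2(y, x)=131.1558° ≈ 131.2°
Leg 4: φ1=0.6989921, φ2=-0.5063602, Δφ=-1.2053523, Δλ=-3.2101614 rad; a=sin²(Δφ/2)+cosφ1·cosφ2·sin²(Δλ/2)=0.9899653232; c=2·atan2(√a, √(1-a))=2.940909595; dist=6371·c=18736.535 ≈ 18736.5 km; running total=27289.1 km
Leg 4 bearing: y=sinΔλ·cosφ2=0.05991746, x=cosφ1·sinφ2-sinφ1·cosφ2·cosΔλ=0.19012056; θ=atan2(y, x)=17.4925° ≈ 17.5°
Leg 5: φ1=-0.5063602, φ2=0.8675595, Δφ=1.3739197, Δλ=-0.1358372 rad; a=sin²(Δφ/2)+cosφ1·cosφ2·sin²(Δλ/2)=0.4048011660; c=2·atan2(√a, √(1-a))=1.379229118; dist=6371·c=8787.069 ≈ 8787.1 km; running total=36076.2 km
Leg 5 bearing: y=sinΔλ·cosφ2=-0.08757467, x=cosφ1·sinφ2-sinφ1·cosφ2·cosΔλ=0.97779313; θ=atan2(y, x)=-5.1180° <0 so +360° → 354.8820° ≈ 354.9°
Leg 6: φ1=0.8675595, φ2=0.9659909, Δφ=0.0984313, Δλ=2.7567685 rad; a=sin²(Δφ/2)+cosφ1·cosφ2·sin²(Δλ/2)=0.3566831474; c=2·atan2(√a, √(1-a))=1.280085075; dist=6371·c=8155.422 ≈ 8155.4 km; running total=44231.6 km
Leg 6 bearing: y=sinΔλ·cosφ2=0.21345103, x=cosφ1·sinφ2-sinφ1·cosφ2·cosΔλ=0.93395920; θ=atan2(y, x)=12.8735° ≈ 12.9°
Leg 7: φ1=0.9659909, φ2=-1.0492989, Δφ=-2.0152898, Δλ=-2.1789127 rad; a=sin²(Δφ/2)+cosφ1·cosφ2·sin²(Δλ/2)=0.9375511454; c=2·atan2(√a, √(1-a))=2.636443474; dist=6371·c=16796.781 ≈ 16796.8 km; running total=61028.4 km
Leg 7 bearing: y=sinΔλ·cosφ2=-0.40886833, x=cosφ1·sinφ2-sinφ1·cosφ2·cosΔλ=-0.25888738; θ=atan2(y, x)=-122.3412° <0 so +360° → 237.6588° ≈ 237.7°

Leg 1: dist=4282.7 km, bearing=355.9°
Leg 2: dist=804.3 km, bearing=176.1°
Leg 3: dist=3465.6 km, bearing=131.2°
Leg 4: dist=18736.5 km, bearing=17.5°
Leg 5: dist=8787.1 km, bearing=354.9°
Leg 6: dist=8155.4 km, bearing=12.9°
Leg 7: dist=16796.8 km, bearing=237.7°
Total: 61028.4 km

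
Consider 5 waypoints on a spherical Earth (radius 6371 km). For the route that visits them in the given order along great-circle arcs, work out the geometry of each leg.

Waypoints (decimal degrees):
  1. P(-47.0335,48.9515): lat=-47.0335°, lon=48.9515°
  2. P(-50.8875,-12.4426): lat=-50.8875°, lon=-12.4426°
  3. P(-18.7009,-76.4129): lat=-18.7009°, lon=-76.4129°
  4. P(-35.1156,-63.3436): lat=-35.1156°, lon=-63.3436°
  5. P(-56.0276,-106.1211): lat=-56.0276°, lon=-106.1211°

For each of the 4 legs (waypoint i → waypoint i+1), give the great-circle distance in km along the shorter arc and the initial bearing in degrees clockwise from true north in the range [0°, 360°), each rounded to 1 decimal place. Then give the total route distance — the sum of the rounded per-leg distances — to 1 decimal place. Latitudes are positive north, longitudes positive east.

Leg 1: φ1=-0.8208894, φ2=-0.8881544, Δφ=-0.0672650, Δλ=-1.0715292 rad; a=sin²(Δφ/2)+cosφ1·cosφ2·sin²(Δλ/2)=0.1131835384; c=2·atan2(√a, √(1-a))=0.686241601; dist=6371·c=4372.045 ≈ 4372.0 km; running total=4372.0 km
Leg 1 bearing: y=sinΔλ·cosφ2=-0.55384016, x=cosφ1·sinφ2-sinφ1·cosφ2·cosΔλ=-0.30782004; θ=atan2(y, x)=-119.0650° <0 so +360° → 240.9350° ≈ 240.9°
Leg 2: φ1=-0.8881544, φ2=-0.3263923, Δφ=0.5617621, Δλ=-1.1164924 rad; a=sin²(Δφ/2)+cosφ1·cosφ2·sin²(Δλ/2)=0.2444997279; c=2·atan2(√a, √(1-a))=1.034447947; dist=6371·c=6590.468 ≈ 6590.5 km; running total=10962.5 km
Leg 2 bearing: y=sinΔλ·cosφ2=-0.85112708, x=cosφ1·sinφ2-sinφ1·cosφ2·cosΔλ=0.12025448; θ=atan2(y, x)=-81.9580° <0 so +360° → 278.0420° ≈ 278.0°
Leg 3: φ1=-0.3263923, φ2=-0.6128828, Δφ=-0.2864906, Δλ=0.2281023 rad; a=sin²(Δφ/2)+cosφ1·cosφ2·sin²(Δλ/2)=0.0304140606; c=2·atan2(√a, √(1-a))=0.350585227; dist=6371·c=2233.578 ≈ 2233.6 km; running total=13196.1 km
Leg 3 bearing: y=sinΔλ·cosφ2=0.18497230, x=cosφ1·sinφ2-sinφ1·cosφ2·cosΔλ=-0.28938112; θ=atan2(y, x)=147.4133° ≈ 147.4°
Leg 4: φ1=-0.6128828, φ2=-0.9778661, Δφ=-0.3649833, Δλ=-0.7466082 rad; a=sin²(Δφ/2)+cosφ1·cosφ2·sin²(Δλ/2)=0.0937287697; c=2·atan2(√a, √(1-a))=0.622295649; dist=6371·c=3964.646 ≈ 3964.6 km; running total=17160.7 km
Leg 4 bearing: y=sinΔλ·cosφ2=-0.37950634, x=cosφ1·sinφ2-sinφ1·cosφ2·cosΔλ=-0.44243609; θ=atan2(y, x)=-139.3782° <0 so +360° → 220.6218° ≈ 220.6°

Leg 1: dist=4372.0 km, bearing=240.9°
Leg 2: dist=6590.5 km, bearing=278.0°
Leg 3: dist=2233.6 km, bearing=147.4°
Leg 4: dist=3964.6 km, bearing=220.6°
Total: 17160.7 km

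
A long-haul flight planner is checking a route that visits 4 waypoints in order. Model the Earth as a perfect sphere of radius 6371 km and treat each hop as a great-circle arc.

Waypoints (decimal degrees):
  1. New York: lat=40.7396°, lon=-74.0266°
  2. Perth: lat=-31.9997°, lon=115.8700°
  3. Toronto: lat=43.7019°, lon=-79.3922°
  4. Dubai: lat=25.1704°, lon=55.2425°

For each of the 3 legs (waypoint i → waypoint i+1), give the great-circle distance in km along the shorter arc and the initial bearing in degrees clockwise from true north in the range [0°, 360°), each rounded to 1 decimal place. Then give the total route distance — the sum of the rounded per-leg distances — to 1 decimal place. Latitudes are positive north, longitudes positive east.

Leg 1: φ1=0.7110402, φ2=-0.5585001, Δφ=-1.2695403, Δλ=3.3143209 rad; a=sin²(Δφ/2)+cosφ1·cosφ2·sin²(Δλ/2)=0.9894134010; c=2·atan2(√a, √(1-a))=2.935445424; dist=6371·c=18701.723 ≈ 18701.7 km; running total=18701.7 km
Leg 1 bearing: y=sinΔλ·cosφ2=-0.14575505, x=cosφ1·sinφ2-sinφ1·cosφ2·cosΔλ=0.14371346; θ=atan2(y, x)=-45.4041° <0 so +360° → 314.5959° ≈ 314.6°
Leg 2: φ1=-0.5585001, φ2=0.7627420, Δφ=1.3212422, Δλ=-3.4079683 rad; a=sin²(Δφ/2)+cosφ1·cosφ2·sin²(Δλ/2)=0.9787960049; c=2·atan2(√a, √(1-a))=2.849321662; dist=6371·c=18153.028 ≈ 18153.0 km; running total=36854.7 km
Leg 2 bearing: y=sinΔλ·cosφ2=0.19030541, x=cosφ1·sinφ2-sinφ1·cosφ2·cosΔλ=0.21633630; θ=atan2(y, x)=41.3372° ≈ 41.3°
Leg 3: φ1=0.7627420, φ2=0.4393064, Δφ=-0.3234357, Δλ=2.3498188 rad; a=sin²(Δφ/2)+cosφ1·cosφ2·sin²(Δλ/2)=0.5829245406; c=2·atan2(√a, √(1-a))=1.737415281; dist=6371·c=11069.073 ≈ 11069.1 km; running total=47923.8 km
Leg 3 bearing: y=sinΔλ·cosφ2=0.64403198, x=cosφ1·sinφ2-sinφ1·cosφ2·cosΔλ=0.74680445; θ=atan2(y, x)=40.7739° ≈ 40.8°

Leg 1: dist=18701.7 km, bearing=314.6°
Leg 2: dist=18153.0 km, bearing=41.3°
Leg 3: dist=11069.1 km, bearing=40.8°
Total: 47923.8 km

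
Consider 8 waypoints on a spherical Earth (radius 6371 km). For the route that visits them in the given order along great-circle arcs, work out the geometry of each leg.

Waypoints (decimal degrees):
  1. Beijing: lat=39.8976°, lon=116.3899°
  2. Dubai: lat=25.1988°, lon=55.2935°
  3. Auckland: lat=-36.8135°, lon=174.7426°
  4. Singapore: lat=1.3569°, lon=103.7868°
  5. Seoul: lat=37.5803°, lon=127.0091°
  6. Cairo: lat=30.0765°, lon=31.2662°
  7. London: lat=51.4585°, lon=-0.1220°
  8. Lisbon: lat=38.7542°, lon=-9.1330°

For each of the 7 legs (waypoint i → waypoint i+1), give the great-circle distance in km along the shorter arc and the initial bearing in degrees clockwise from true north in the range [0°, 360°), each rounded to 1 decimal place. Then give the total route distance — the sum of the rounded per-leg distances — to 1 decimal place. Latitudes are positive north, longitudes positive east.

Leg 1: φ1=0.6963445, φ2=0.4398020, Δφ=-0.2565425, Δλ=-1.0663333 rad; a=sin²(Δφ/2)+cosφ1·cosφ2·sin²(Δλ/2)=0.1956926502; c=2·atan2(√a, √(1-a))=0.916482793; dist=6371·c=5838.912 ≈ 5838.9 km; running total=5838.9 km
Leg 1 bearing: y=sinΔλ·cosφ2=-0.79212432, x=cosφ1·sinφ2-sinφ1·cosφ2·cosΔλ=0.04612173; θ=atan2(y, x)=-86.6677° <0 so +360° → 273.3323° ≈ 273.3°
Leg 2: φ1=0.4398020, φ2=-0.6425168, Δφ=-1.0823188, Δλ=2.0847801 rad; a=sin²(Δφ/2)+cosφ1·cosφ2·sin²(Δλ/2)=0.8056367882; c=2·atan2(√a, √(1-a))=2.228465150; dist=6371·c=14197.551 ≈ 14197.6 km; running total=20036.5 km
Leg 2 bearing: y=sinΔλ·cosφ2=0.69714819, x=cosφ1·sinφ2-sinφ1·cosφ2·cosΔλ=-0.37460514; θ=atan2(y, x)=118.2509° ≈ 118.3°
Leg 3: φ1=-0.6425168, φ2=0.0236824, Δφ=0.6661992, Δλ=-1.2384123 rad; a=sin²(Δφ/2)+cosφ1·cosφ2·sin²(Δλ/2)=0.3765160699; c=2·atan2(√a, √(1-a))=1.321246392; dist=6371·c=8417.661 ≈ 8417.7 km; running total=28454.2 km
Leg 3 bearing: y=sinΔλ·cosφ2=-0.94500207, x=cosφ1·sinφ2-sinφ1·cosφ2·cosΔλ=0.21442471; θ=atan2(y, x)=-77.2158° <0 so +360° → 282.7842° ≈ 282.8°
Leg 4: φ1=0.0236824, φ2=0.6559000, Δφ=0.6322176, Δλ=0.4053056 rad; a=sin²(Δφ/2)+cosφ1·cosφ2·sin²(Δλ/2)=0.1287348587; c=2·atan2(√a, √(1-a))=0.733956238; dist=6371·c=4676.035 ≈ 4676.0 km; running total=33130.2 km
Leg 4 bearing: y=sinΔλ·cosφ2=0.31248220, x=cosφ1·sinφ2-sinφ1·cosφ2·cosΔλ=0.59245561; θ=atan2(y, x)=27.8088° ≈ 27.8°
Leg 5: φ1=0.6559000, φ2=0.5249340, Δφ=-0.1309660, Δλ=-1.6710288 rad; a=sin²(Δφ/2)+cosφ1·cosφ2·sin²(Δλ/2)=0.3814913145; c=2·atan2(√a, √(1-a))=1.331501742; dist=6371·c=8482.998 ≈ 8483.0 km; running total=41613.2 km
Leg 5 bearing: y=sinΔλ·cosφ2=-0.86101375, x=cosφ1·sinφ2-sinφ1·cosφ2·cosΔλ=0.44997565; θ=atan2(y, x)=-62.4079° <0 so +360° → 297.5921° ≈ 297.6°
Leg 6: φ1=0.5249340, φ2=0.8981203, Δφ=0.3731863, Δλ=-0.5478274 rad; a=sin²(Δφ/2)+cosφ1·cosφ2·sin²(Δλ/2)=0.0738676901; c=2·atan2(√a, √(1-a))=0.550497041; dist=6371·c=3507.217 ≈ 3507.2 km; running total=45120.4 km
Leg 6 bearing: y=sinΔλ·cosφ2=-0.32452184, x=cosφ1·sinφ2-sinφ1·cosφ2·cosΔλ=0.41028112; θ=atan2(y, x)=-38.3431° <0 so +360° → 321.6569° ≈ 321.7°
Leg 7: φ1=0.8981203, φ2=0.6763884, Δφ=-0.2217319, Δλ=-0.1572716 rad; a=sin²(Δφ/2)+cosφ1·cosφ2·sin²(Δλ/2)=0.0152394154; c=2·atan2(√a, √(1-a))=0.247527486; dist=6371·c=1576.998 ≈ 1577.0 km; running total=46697.4 km
Leg 7 bearing: y=sinΔλ·cosφ2=-0.12214151, x=cosφ1·sinφ2-sinφ1·cosφ2·cosΔλ=-0.21239151; θ=atan2(y, x)=-150.0978° <0 so +360° → 209.9022° ≈ 209.9°

Leg 1: dist=5838.9 km, bearing=273.3°
Leg 2: dist=14197.6 km, bearing=118.3°
Leg 3: dist=8417.7 km, bearing=282.8°
Leg 4: dist=4676.0 km, bearing=27.8°
Leg 5: dist=8483.0 km, bearing=297.6°
Leg 6: dist=3507.2 km, bearing=321.7°
Leg 7: dist=1577.0 km, bearing=209.9°
Total: 46697.4 km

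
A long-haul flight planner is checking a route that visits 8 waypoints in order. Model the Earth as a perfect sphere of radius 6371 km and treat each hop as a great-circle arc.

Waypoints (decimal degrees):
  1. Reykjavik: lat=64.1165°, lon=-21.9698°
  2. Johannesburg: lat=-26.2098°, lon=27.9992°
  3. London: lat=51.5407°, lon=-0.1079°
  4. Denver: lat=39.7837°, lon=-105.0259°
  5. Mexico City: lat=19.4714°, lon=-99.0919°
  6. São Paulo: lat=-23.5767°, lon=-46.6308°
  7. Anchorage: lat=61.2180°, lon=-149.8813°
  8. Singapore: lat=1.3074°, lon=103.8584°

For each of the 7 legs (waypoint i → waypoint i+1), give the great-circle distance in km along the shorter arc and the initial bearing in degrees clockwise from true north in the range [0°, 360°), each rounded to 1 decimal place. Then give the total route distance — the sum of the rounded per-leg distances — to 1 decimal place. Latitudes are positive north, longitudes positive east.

Leg 1: dist=10937.4 km, bearing=136.0°
Leg 2: dist=9071.7 km, bearing=342.8°
Leg 3: dist=7537.8 km, bearing=306.7°
Leg 4: dist=2328.8 km, bearing=164.2°
Leg 5: dist=7433.1 km, bearing=127.8°
Leg 6: dist=12993.5 km, bearing=328.3°
Leg 7: dist=10740.4 km, bearing=285.0°
Total: 61042.7 km

Leg 1: φ1=1.1190440, φ2=-0.4574473, Δφ=-1.5764913, Δλ=0.8721236 rad; a=sin²(Δφ/2)+cosφ1·cosφ2·sin²(Δλ/2)=0.5727190008; c=2·atan2(√a, √(1-a))=1.716751994; dist=6371·c=10937.427 ≈ 10937.4 km; running total=10937.4 km
Leg 1 bearing: y=sinΔλ·cosφ2=0.68696981, x=cosφ1·sinφ2-sinφ1·cosφ2·cosΔλ=-0.71198334; θ=atan2(y, x)=136.0243° ≈ 136.0°
Leg 2: φ1=-0.4574473, φ2=0.8995549, Δφ=1.3570022, Δλ=-0.4905614 rad; a=sin²(Δφ/2)+cosφ1·cosφ2·sin²(Δλ/2)=0.4268189402; c=2·atan2(√a, √(1-a))=1.423906546; dist=6371·c=9071.709 ≈ 9071.7 km; running total=20009.1 km
Leg 2 bearing: y=sinΔλ·cosφ2=-0.29301785, x=cosφ1·sinφ2-sinφ1·cosφ2·cosΔλ=0.94483791; θ=atan2(y, x)=-17.2300° <0 so +360° → 342.7700° ≈ 342.8°
Leg 3: φ1=0.8995549, φ2=0.6943566, Δφ=-0.2051984, Δλ=-1.8311645 rad; a=sin²(Δφ/2)+cosφ1·cosφ2·sin²(Δλ/2)=0.3109879240; c=2·atan2(√a, √(1-a))=1.183135179; dist=6371·c=7537.754 ≈ 7537.8 km; running total=27546.9 km
Leg 3 bearing: y=sinΔλ·cosφ2=-0.74256466, x=cosφ1·sinφ2-sinφ1·cosφ2·cosΔλ=0.55289734; θ=atan2(y, x)=-53.3294° <0 so +360° → 306.6706° ≈ 306.7°
Leg 4: φ1=0.6943566, φ2=0.3398400, Δφ=-0.3545165, Δλ=0.1035678 rad; a=sin²(Δφ/2)+cosφ1·cosφ2·sin²(Δλ/2)=0.0330338889; c=2·atan2(√a, √(1-a))=0.365536224; dist=6371·c=2328.831 ≈ 2328.8 km; running total=29875.7 km
Leg 4 bearing: y=sinΔλ·cosφ2=0.09747012, x=cosφ1·sinφ2-sinφ1·cosφ2·cosΔλ=-0.34390432; θ=atan2(y, x)=164.1761° ≈ 164.2°
Leg 5: φ1=0.3398400, φ2=-0.4114910, Δφ=-0.7513311, Δλ=0.9156189 rad; a=sin²(Δφ/2)+cosφ1·cosφ2·sin²(Δλ/2)=0.3034129883; c=2·atan2(√a, √(1-a))=1.166715235; dist=6371·c=7433.143 ≈ 7433.1 km; running total=37308.8 km
Leg 5 bearing: y=sinΔλ·cosφ2=0.72674956, x=cosφ1·sinφ2-sinφ1·cosφ2·cosΔλ=-0.56324885; θ=atan2(y, x)=127.7766° ≈ 127.8°
Leg 6: φ1=-0.4114910, φ2=1.0684557, Δφ=1.4799467, Δλ=-1.8020612 rad; a=sin²(Δφ/2)+cosφ1·cosφ2·sin²(Δλ/2)=0.7258547024; c=2·atan2(√a, √(1-a))=2.039476757; dist=6371·c=12993.506 ≈ 12993.5 km; running total=50302.3 km
Leg 6 bearing: y=sinΔλ·cosφ2=-0.46866008, x=cosφ1·sinφ2-sinφ1·cosφ2·cosΔλ=0.75915502; θ=atan2(y, x)=-31.6889° <0 so +360° → 328.3111° ≈ 328.3°
Leg 7: φ1=1.0684557, φ2=0.0228184, Δφ=-1.0456372, Δλ=4.4285932 rad; a=sin²(Δφ/2)+cosφ1·cosφ2·sin²(Δλ/2)=0.5573909735; c=2·atan2(√a, √(1-a))=1.685831820; dist=6371·c=10740.435 ≈ 10740.4 km; running total=61042.7 km
Leg 7 bearing: y=sinΔλ·cosφ2=-0.95974962, x=cosφ1·sinφ2-sinφ1·cosφ2·cosΔλ=0.25633138; θ=atan2(y, x)=-75.0464° <0 so +360° → 284.9536° ≈ 285.0°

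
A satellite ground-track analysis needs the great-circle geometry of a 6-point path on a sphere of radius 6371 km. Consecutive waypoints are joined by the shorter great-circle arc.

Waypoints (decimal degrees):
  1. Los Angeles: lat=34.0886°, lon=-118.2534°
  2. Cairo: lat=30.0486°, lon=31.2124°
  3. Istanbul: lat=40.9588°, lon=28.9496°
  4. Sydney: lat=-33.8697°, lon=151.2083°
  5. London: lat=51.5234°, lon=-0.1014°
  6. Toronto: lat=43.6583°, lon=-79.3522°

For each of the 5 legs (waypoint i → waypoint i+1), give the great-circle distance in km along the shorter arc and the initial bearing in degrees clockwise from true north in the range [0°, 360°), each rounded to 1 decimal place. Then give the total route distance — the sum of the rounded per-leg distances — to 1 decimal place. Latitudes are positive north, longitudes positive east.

Leg 1: φ1=0.5949583, φ2=0.5244470, Δφ=-0.0705113, Δλ=2.6086703 rad; a=sin²(Δφ/2)+cosφ1·cosφ2·sin²(Δλ/2)=0.6684034797; c=2·atan2(√a, √(1-a))=1.914319984; dist=6371·c=12196.133 ≈ 12196.1 km; running total=12196.1 km
Leg 1 bearing: y=sinΔλ·cosφ2=0.43977081, x=cosφ1·sinφ2-sinφ1·cosφ2·cosΔλ=0.83256394; θ=atan2(y, x)=27.8436° ≈ 27.8°
Leg 2: φ1=0.5244470, φ2=0.7148659, Δφ=0.1904189, Δλ=-0.0394933 rad; a=sin²(Δφ/2)+cosφ1·cosφ2·sin²(Δλ/2)=0.0092923419; c=2·atan2(√a, √(1-a))=0.193093427; dist=6371·c=1230.198 ≈ 1230.2 km; running total=13426.3 km
Leg 2 bearing: y=sinΔλ·cosφ2=-0.02981685, x=cosφ1·sinφ2-sinφ1·cosφ2·cosΔλ=0.18956511; θ=atan2(y, x)=-8.9389° <0 so +360° → 351.0611° ≈ 351.1°
Leg 3: φ1=0.7148659, φ2=-0.5911378, Δφ=-1.3060037, Δλ=2.1338169 rad; a=sin²(Δφ/2)+cosφ1·cosφ2·sin²(Δλ/2)=0.8499985993; c=2·atan2(√a, √(1-a))=2.346189901; dist=6371·c=14947.576 ≈ 14947.6 km; running total=28373.9 km
Leg 3 bearing: y=sinΔλ·cosφ2=0.70214655, x=cosφ1·sinφ2-sinφ1·cosφ2·cosΔλ=-0.13036159; θ=atan2(y, x)=100.5179° ≈ 100.5°
Leg 4: φ1=-0.5911378, φ2=0.8992530, Δφ=1.4903908, Δλ=-2.6408525 rad; a=sin²(Δφ/2)+cosφ1·cosφ2·sin²(Δλ/2)=0.9447404860; c=2·atan2(√a, √(1-a))=2.667004440; dist=6371·c=16991.485 ≈ 16991.5 km; running total=45365.4 km
Leg 4 bearing: y=sinΔλ·cosφ2=-0.29870024, x=cosφ1·sinφ2-sinφ1·cosφ2·cosΔλ=0.34583488; θ=atan2(y, x)=-40.8174° <0 so +360° → 319.1826° ≈ 319.2°
Leg 5: φ1=0.8992530, φ2=0.7619811, Δφ=-0.1372719, Δλ=-1.3831874 rad; a=sin²(Δφ/2)+cosφ1·cosφ2·sin²(Δλ/2)=0.1877953187; c=2·atan2(√a, √(1-a))=0.896421186; dist=6371·c=5711.099 ≈ 5711.1 km; running total=51076.5 km
Leg 5 bearing: y=sinΔλ·cosφ2=-0.71077506, x=cosφ1·sinφ2-sinφ1·cosφ2·cosΔλ=0.32390086; θ=atan2(y, x)=-65.5012° <0 so +360° → 294.4988° ≈ 294.5°

Leg 1: dist=12196.1 km, bearing=27.8°
Leg 2: dist=1230.2 km, bearing=351.1°
Leg 3: dist=14947.6 km, bearing=100.5°
Leg 4: dist=16991.5 km, bearing=319.2°
Leg 5: dist=5711.1 km, bearing=294.5°
Total: 51076.5 km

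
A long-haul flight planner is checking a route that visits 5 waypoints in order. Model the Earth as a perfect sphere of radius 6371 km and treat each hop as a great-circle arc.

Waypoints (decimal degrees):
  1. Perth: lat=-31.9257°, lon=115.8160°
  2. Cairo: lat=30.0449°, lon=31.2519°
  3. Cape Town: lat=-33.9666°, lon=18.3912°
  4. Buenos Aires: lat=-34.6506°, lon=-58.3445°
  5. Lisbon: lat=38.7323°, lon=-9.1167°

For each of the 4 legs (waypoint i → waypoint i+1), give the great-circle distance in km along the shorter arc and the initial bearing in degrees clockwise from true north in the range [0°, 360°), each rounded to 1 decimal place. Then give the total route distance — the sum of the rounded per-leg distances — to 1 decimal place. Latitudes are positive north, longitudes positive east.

Leg 1: dist=11259.0 km, bearing=298.5°
Leg 2: dist=7244.8 km, bearing=191.7°
Leg 3: dist=6859.9 km, bearing=245.4°
Leg 4: dist=9603.8 km, bearing=36.3°
Total: 34967.5 km

Leg 1: φ1=-0.5572086, φ2=0.5243824, Δφ=1.0815910, Δλ=-1.4759220 rad; a=sin²(Δφ/2)+cosφ1·cosφ2·sin²(Δλ/2)=0.5975846795; c=2·atan2(√a, √(1-a))=1.767226454; dist=6371·c=11259.000 ≈ 11259.0 km; running total=11259.0 km
Leg 1 bearing: y=sinΔλ·cosφ2=-0.86174039, x=cosφ1·sinφ2-sinφ1·cosφ2·cosΔλ=0.46830804; θ=atan2(y, x)=-61.4784° <0 so +360° → 298.5216° ≈ 298.5°
Leg 2: φ1=0.5243824, φ2=-0.5928290, Δφ=-1.1172114, Δλ=-0.2244616 rad; a=sin²(Δφ/2)+cosφ1·cosφ2·sin²(Δλ/2)=0.2899095247; c=2·atan2(√a, √(1-a))=1.137151608; dist=6371·c=7244.793 ≈ 7244.8 km; running total=18503.8 km
Leg 2 bearing: y=sinΔλ·cosφ2=-0.18460092, x=cosφ1·sinφ2-sinφ1·cosφ2·cosΔλ=-0.88846523; θ=atan2(y, x)=-168.2624° <0 so +360° → 191.7376° ≈ 191.7°
Leg 3: φ1=-0.5928290, φ2=-0.6047671, Δφ=-0.0119381, Δλ=-1.3392906 rad; a=sin²(Δφ/2)+cosφ1·cosφ2·sin²(Δλ/2)=0.2628967863; c=2·atan2(√a, √(1-a))=1.076733877; dist=6371·c=6859.872 ≈ 6859.9 km; running total=25363.7 km
Leg 3 bearing: y=sinΔλ·cosφ2=-0.80068834, x=cosφ1·sinφ2-sinφ1·cosφ2·cosΔλ=-0.36609623; θ=atan2(y, x)=-114.5712° <0 so +360° → 245.4288° ≈ 245.4°
Leg 4: φ1=-0.6047671, φ2=0.6760062, Δφ=1.2807732, Δλ=0.8591872 rad; a=sin²(Δφ/2)+cosφ1·cosφ2·sin²(Δλ/2)=0.4683339773; c=2·atan2(√a, √(1-a))=1.507421868; dist=6371·c=9603.785 ≈ 9603.8 km; running total=34967.5 km
Leg 4 bearing: y=sinΔλ·cosφ2=0.59076229, x=cosφ1·sinφ2-sinφ1·cosφ2·cosΔλ=0.80435624; θ=atan2(y, x)=36.2956° ≈ 36.3°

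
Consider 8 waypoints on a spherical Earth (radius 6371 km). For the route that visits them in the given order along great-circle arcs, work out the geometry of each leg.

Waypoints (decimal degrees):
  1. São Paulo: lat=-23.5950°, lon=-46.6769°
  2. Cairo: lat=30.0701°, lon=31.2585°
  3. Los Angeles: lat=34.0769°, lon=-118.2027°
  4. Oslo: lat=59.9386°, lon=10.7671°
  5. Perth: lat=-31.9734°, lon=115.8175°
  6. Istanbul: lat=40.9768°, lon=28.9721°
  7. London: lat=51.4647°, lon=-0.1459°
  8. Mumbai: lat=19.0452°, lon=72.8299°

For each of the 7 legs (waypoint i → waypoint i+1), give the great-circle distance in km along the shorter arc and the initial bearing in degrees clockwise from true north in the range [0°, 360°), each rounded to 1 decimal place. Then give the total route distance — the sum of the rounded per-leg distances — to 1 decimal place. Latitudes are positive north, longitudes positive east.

Leg 1: φ1=-0.4118104, φ2=0.5248223, Δφ=0.9366327, Δλ=1.3602293 rad; a=sin²(Δφ/2)+cosφ1·cosφ2·sin²(Δλ/2)=0.5173985066; c=2·atan2(√a, √(1-a))=1.605600366; dist=6371·c=10229.280 ≈ 10229.3 km; running total=10229.3 km
Leg 1 bearing: y=sinΔλ·cosφ2=0.84629826, x=cosφ1·sinφ2-sinφ1·cosφ2·cosΔλ=0.53157165; θ=atan2(y, x)=57.8665° ≈ 57.9°
Leg 2: φ1=0.5248223, φ2=0.5947541, Δφ=0.0699319, Δλ=-2.6085900 rad; a=sin²(Δφ/2)+cosφ1·cosφ2·sin²(Δλ/2)=0.6683158276; c=2·atan2(√a, √(1-a))=1.914133808; dist=6371·c=12194.946 ≈ 12194.9 km; running total=22424.2 km
Leg 2 bearing: y=sinΔλ·cosφ2=-0.42087027, x=cosφ1·sinφ2-sinφ1·cosφ2·cosΔλ=0.84234633; θ=atan2(y, x)=-26.5486° <0 so +360° → 333.4514° ≈ 333.5°
Leg 3: φ1=0.5947541, φ2=1.0461259, Δφ=0.4513718, Δλ=2.2509476 rad; a=sin²(Δφ/2)+cosφ1·cosφ2·sin²(Δλ/2)=0.3880021965; c=2·atan2(√a, √(1-a))=1.344883993; dist=6371·c=8568.256 ≈ 8568.3 km; running total=30992.5 km
Leg 3 bearing: y=sinΔλ·cosφ2=0.38946010, x=cosφ1·sinφ2-sinφ1·cosφ2·cosΔλ=0.89339062; θ=atan2(y, x)=23.5541° ≈ 23.6°
Leg 4: φ1=1.0461259, φ2=-0.5580411, Δφ=-1.6041670, Δλ=1.8334754 rad; a=sin²(Δφ/2)+cosφ1·cosφ2·sin²(Δλ/2)=0.7843202862; c=2·atan2(√a, √(1-a))=2.175648610; dist=6371·c=13861.057 ≈ 13861.1 km; running total=44853.6 km
Leg 4 bearing: y=sinΔλ·cosφ2=0.81919566, x=cosφ1·sinφ2-sinφ1·cosφ2·cosΔλ=-0.07460813; θ=atan2(y, x)=95.2038° ≈ 95.2°
Leg 5: φ1=-0.5580411, φ2=0.7151801, Δφ=1.2732212, Δλ=-1.5157382 rad; a=sin²(Δφ/2)+cosφ1·cosφ2·sin²(Δλ/2)=0.6559972246; c=2·atan2(√a, √(1-a))=1.888087872; dist=6371·c=12029.008 ≈ 12029.0 km; running total=56882.6 km
Leg 5 bearing: y=sinΔλ·cosφ2=-0.75383114, x=cosφ1·sinφ2-sinφ1·cosφ2·cosΔλ=0.57827163; θ=atan2(y, x)=-52.5078° <0 so +360° → 307.4922° ≈ 307.5°
Leg 6: φ1=0.7151801, φ2=0.8982285, Δφ=0.1830484, Δλ=-0.5082050 rad; a=sin²(Δφ/2)+cosφ1·cosφ2·sin²(Δλ/2)=0.0380746858; c=2·atan2(√a, √(1-a))=0.392774605; dist=6371·c=2502.367 ≈ 2502.4 km; running total=59385.0 km
Leg 6 bearing: y=sinΔλ·cosφ2=-0.30315633, x=cosφ1·sinφ2-sinφ1·cosφ2·cosΔλ=0.23365842; θ=atan2(y, x)=-52.3767° <0 so +360° → 307.6233° ≈ 307.6°
Leg 7: φ1=0.8982285, φ2=0.3324014, Δφ=-0.5658270, Δλ=1.2736680 rad; a=sin²(Δφ/2)+cosφ1·cosφ2·sin²(Δλ/2)=0.2861676118; c=2·atan2(√a, √(1-a))=1.128888524; dist=6371·c=7192.149 ≈ 7192.1 km; running total=66577.1 km
Leg 7 bearing: y=sinΔλ·cosφ2=0.90384120, x=cosφ1·sinφ2-sinφ1·cosφ2·cosΔλ=-0.01318770; θ=atan2(y, x)=90.8359° ≈ 90.8°

Leg 1: dist=10229.3 km, bearing=57.9°
Leg 2: dist=12194.9 km, bearing=333.5°
Leg 3: dist=8568.3 km, bearing=23.6°
Leg 4: dist=13861.1 km, bearing=95.2°
Leg 5: dist=12029.0 km, bearing=307.5°
Leg 6: dist=2502.4 km, bearing=307.6°
Leg 7: dist=7192.1 km, bearing=90.8°
Total: 66577.1 km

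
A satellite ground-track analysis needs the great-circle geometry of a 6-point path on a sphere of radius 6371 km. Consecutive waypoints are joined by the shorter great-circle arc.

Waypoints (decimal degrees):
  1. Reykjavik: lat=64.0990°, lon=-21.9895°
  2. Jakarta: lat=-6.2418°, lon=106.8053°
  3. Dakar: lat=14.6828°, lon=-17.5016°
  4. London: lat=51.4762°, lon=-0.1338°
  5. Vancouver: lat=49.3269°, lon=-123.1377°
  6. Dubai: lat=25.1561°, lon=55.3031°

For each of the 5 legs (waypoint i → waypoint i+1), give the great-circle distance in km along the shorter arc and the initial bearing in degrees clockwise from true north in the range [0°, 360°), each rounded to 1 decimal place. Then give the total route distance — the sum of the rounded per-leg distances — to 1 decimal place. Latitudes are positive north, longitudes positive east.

Leg 1: dist=12421.3 km, bearing=56.5°
Leg 2: dist=13868.1 km, bearing=283.6°
Leg 3: dist=4375.1 km, bearing=17.1°
Leg 4: dist=7577.4 km, bearing=323.9°
Leg 5: dist=11731.5 km, bearing=1.5°
Total: 49973.4 km

Leg 1: φ1=1.1187386, φ2=-0.1089400, Δφ=-1.2276786, Δλ=2.2478933 rad; a=sin²(Δφ/2)+cosφ1·cosφ2·sin²(Δλ/2)=0.6849307198; c=2·atan2(√a, √(1-a))=1.949656207; dist=6371·c=12421.260 ≈ 12421.3 km; running total=12421.3 km
Leg 1 bearing: y=sinΔλ·cosφ2=0.77477451, x=cosφ1·sinφ2-sinφ1·cosφ2·cosΔλ=0.51276406; θ=atan2(y, x)=56.5025° ≈ 56.5°
Leg 2: φ1=-0.1089400, φ2=0.2562632, Δφ=0.3652032, Δλ=-2.1695647 rad; a=sin²(Δφ/2)+cosφ1·cosφ2·sin²(Δλ/2)=0.7847728799; c=2·atan2(√a, √(1-a))=2.176749445; dist=6371·c=13868.071 ≈ 13868.1 km; running total=26289.4 km
Leg 2 bearing: y=sinΔλ·cosφ2=-0.79905548, x=cosφ1·sinφ2-sinφ1·cosφ2·cosΔλ=0.19268618; θ=atan2(y, x)=-76.4424° <0 so +360° → 283.5576° ≈ 283.6°
Leg 3: φ1=0.2562632, φ2=0.8984292, Δφ=0.6421660, Δλ=0.3031253 rad; a=sin²(Δφ/2)+cosφ1·cosφ2·sin²(Δλ/2)=0.1133343377; c=2·atan2(√a, √(1-a))=0.686717445; dist=6371·c=4375.077 ≈ 4375.1 km; running total=30664.5 km
Leg 3 bearing: y=sinΔλ·cosφ2=0.18592042, x=cosφ1·sinφ2-sinφ1·cosφ2·cosΔλ=0.60612891; θ=atan2(y, x)=17.0526° ≈ 17.1°
Leg 4: φ1=0.8984292, φ2=0.8609168, Δφ=-0.0375124, Δλ=-2.1468230 rad; a=sin²(Δφ/2)+cosφ1·cosφ2·sin²(Δλ/2)=0.3138717861; c=2·atan2(√a, √(1-a))=1.189357333; dist=6371·c=7577.396 ≈ 7577.4 km; running total=38241.9 km
Leg 4 bearing: y=sinΔλ·cosφ2=-0.54657300, x=cosφ1·sinφ2-sinφ1·cosφ2·cosΔλ=0.75012206; θ=atan2(y, x)=-36.0788° <0 so +360° → 323.9212° ≈ 323.9°
Leg 5: φ1=0.8609168, φ2=0.4390568, Δφ=-0.4218600, Δλ=3.1143795 rad; a=sin²(Δφ/2)+cosφ1·cosφ2·sin²(Δλ/2)=0.6336529278; c=2·atan2(√a, √(1-a))=1.841392388; dist=6371·c=11731.511 ≈ 11731.5 km; running total=49973.4 km
Leg 5 bearing: y=sinΔλ·cosφ2=0.02462905, x=cosφ1·sinφ2-sinφ1·cosφ2·cosΔλ=0.96329694; θ=atan2(y, x)=1.4646° ≈ 1.5°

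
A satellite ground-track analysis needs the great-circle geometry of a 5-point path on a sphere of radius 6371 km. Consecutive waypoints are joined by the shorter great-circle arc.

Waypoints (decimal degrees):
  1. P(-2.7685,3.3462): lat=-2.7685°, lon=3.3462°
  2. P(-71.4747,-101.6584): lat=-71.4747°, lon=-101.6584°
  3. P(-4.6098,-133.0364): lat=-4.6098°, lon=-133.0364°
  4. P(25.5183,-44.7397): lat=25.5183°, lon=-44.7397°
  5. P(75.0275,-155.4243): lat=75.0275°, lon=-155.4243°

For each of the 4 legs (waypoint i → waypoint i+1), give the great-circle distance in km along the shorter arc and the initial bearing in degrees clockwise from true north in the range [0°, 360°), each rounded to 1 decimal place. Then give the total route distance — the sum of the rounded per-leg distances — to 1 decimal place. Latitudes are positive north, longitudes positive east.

Leg 1: dist=10239.3 km, bearing=197.9°
Leg 2: dist=7752.7 km, bearing=326.4°
Leg 3: dist=10057.8 km, bearing=64.4°
Leg 4: dist=7839.2 km, bearing=345.1°
Total: 35889.0 km

Leg 1: φ1=-0.0483194, φ2=-1.2474688, Δφ=-1.1991494, Δλ=-1.8326760 rad; a=sin²(Δφ/2)+cosφ1·cosφ2·sin²(Δλ/2)=0.5181818123; c=2·atan2(√a, √(1-a))=1.607167970; dist=6371·c=10239.267 ≈ 10239.3 km; running total=10239.3 km
Leg 1 bearing: y=sinΔλ·cosφ2=-0.30689061, x=cosφ1·sinφ2-sinφ1·cosφ2·cosΔλ=-0.95104986; θ=atan2(y, x)=-162.1158° <0 so +360° → 197.8842° ≈ 197.9°
Leg 2: φ1=-1.2474688, φ2=-0.0804562, Δφ=1.1670127, Δλ=-0.5476494 rad; a=sin²(Δφ/2)+cosφ1·cosφ2·sin²(Δλ/2)=0.3267079724; c=2·atan2(√a, √(1-a))=1.216869343; dist=6371·c=7752.675 ≈ 7752.7 km; running total=17992.0 km
Leg 2 bearing: y=sinΔλ·cosφ2=-0.51899752, x=cosφ1·sinφ2-sinφ1·cosφ2·cosΔλ=0.78135847; θ=atan2(y, x)=-33.5931° <0 so +360° → 326.4069° ≈ 326.4°
Leg 3: φ1=-0.0804562, φ2=0.4453784, Δφ=0.5258345, Δλ=1.5410681 rad; a=sin²(Δφ/2)+cosφ1·cosφ2·sin²(Δλ/2)=0.5039428376; c=2·atan2(√a, √(1-a))=1.578682084; dist=6371·c=10057.784 ≈ 10057.8 km; running total=28049.8 km
Leg 3 bearing: y=sinΔλ·cosφ2=0.90204899, x=cosφ1·sinφ2-sinφ1·cosφ2·cosΔλ=0.43156163; θ=atan2(y, x)=64.4324° ≈ 64.4°
Leg 4: φ1=0.4453784, φ2=1.3094769, Δφ=0.8640986, Δλ=-1.9318107 rad; a=sin²(Δφ/2)+cosφ1·cosφ2·sin²(Δλ/2)=0.3330905693; c=2·atan2(√a, √(1-a))=1.230444390; dist=6371·c=7839.161 ≈ 7839.2 km; running total=35889.0 km
Leg 4 bearing: y=sinΔλ·cosφ2=-0.24170156, x=cosφ1·sinφ2-sinφ1·cosφ2·cosΔλ=0.91112311; θ=atan2(y, x)=-14.8571° <0 so +360° → 345.1429° ≈ 345.1°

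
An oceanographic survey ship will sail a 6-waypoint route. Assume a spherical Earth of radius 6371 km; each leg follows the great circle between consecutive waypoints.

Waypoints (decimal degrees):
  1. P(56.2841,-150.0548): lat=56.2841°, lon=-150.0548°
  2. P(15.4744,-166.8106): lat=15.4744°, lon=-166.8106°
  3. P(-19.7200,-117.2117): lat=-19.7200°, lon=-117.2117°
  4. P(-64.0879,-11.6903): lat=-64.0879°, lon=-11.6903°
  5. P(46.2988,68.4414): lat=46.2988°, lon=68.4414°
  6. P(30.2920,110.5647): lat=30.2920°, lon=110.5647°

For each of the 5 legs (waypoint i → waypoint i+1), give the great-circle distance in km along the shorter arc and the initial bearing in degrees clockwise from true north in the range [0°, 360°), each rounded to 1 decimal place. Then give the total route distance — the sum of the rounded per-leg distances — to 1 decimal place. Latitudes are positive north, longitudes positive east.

Leg 1: φ1=0.9823429, φ2=0.2700792, Δφ=-0.7122636, Δλ=-0.2924439 rad; a=sin²(Δφ/2)+cosφ1·cosφ2·sin²(Δλ/2)=0.1329142714; c=2·atan2(√a, √(1-a))=0.746350756; dist=6371·c=4755.001 ≈ 4755.0 km; running total=4755.0 km
Leg 1 bearing: y=sinΔλ·cosφ2=-0.27784250, x=cosφ1·sinφ2-sinφ1·cosφ2·cosΔλ=-0.61951256; θ=atan2(y, x)=-155.8444° <0 so +360° → 204.1556° ≈ 204.2°
Leg 2: φ1=0.2700792, φ2=-0.3441789, Δφ=-0.6142582, Δλ=0.8656641 rad; a=sin²(Δφ/2)+cosφ1·cosφ2·sin²(Δλ/2)=0.2510105876; c=2·atan2(√a, √(1-a))=1.049529835; dist=6371·c=6686.555 ≈ 6686.6 km; running total=11441.6 km
Leg 2 bearing: y=sinΔλ·cosφ2=0.71686452, x=cosφ1·sinφ2-sinφ1·cosφ2·cosΔλ=-0.48797782; θ=atan2(y, x)=124.2436° ≈ 124.2°
Leg 3: φ1=-0.3441789, φ2=-1.1185449, Δφ=-0.7743659, Δλ=1.8416959 rad; a=sin²(Δφ/2)+cosφ1·cosφ2·sin²(Δλ/2)=0.4032895016; c=2·atan2(√a, √(1-a))=1.376148528; dist=6371·c=8767.442 ≈ 8767.4 km; running total=20209.0 km
Leg 3 bearing: y=sinΔλ·cosφ2=0.42105491, x=cosφ1·sinφ2-sinφ1·cosφ2·cosΔλ=-0.88617215; θ=atan2(y, x)=154.5858° ≈ 154.6°
Leg 4: φ1=-1.1185449, φ2=0.8080665, Δφ=1.9266114, Δλ=1.3985620 rad; a=sin²(Δφ/2)+cosφ1·cosφ2·sin²(Δλ/2)=0.7992636618; c=2·atan2(√a, √(1-a))=2.212457858; dist=6371·c=14095.569 ≈ 14095.6 km; running total=34304.6 km
Leg 4 bearing: y=sinΔλ·cosφ2=0.68067524, x=cosφ1·sinφ2-sinφ1·cosφ2·cosΔλ=0.42242900; θ=atan2(y, x)=58.1761° ≈ 58.2°
Leg 5: φ1=0.8080665, φ2=0.5286951, Δφ=-0.2793714, Δλ=0.7351903 rad; a=sin²(Δφ/2)+cosφ1·cosφ2·sin²(Δλ/2)=0.0964311430; c=2·atan2(√a, √(1-a))=0.631508755; dist=6371·c=4023.342 ≈ 4023.3 km; running total=38327.9 km
Leg 5 bearing: y=sinΔλ·cosφ2=0.57915107, x=cosφ1·sinφ2-sinφ1·cosφ2·cosΔλ=-0.11451091; θ=atan2(y, x)=101.1844° ≈ 101.2°

Leg 1: dist=4755.0 km, bearing=204.2°
Leg 2: dist=6686.6 km, bearing=124.2°
Leg 3: dist=8767.4 km, bearing=154.6°
Leg 4: dist=14095.6 km, bearing=58.2°
Leg 5: dist=4023.3 km, bearing=101.2°
Total: 38327.9 km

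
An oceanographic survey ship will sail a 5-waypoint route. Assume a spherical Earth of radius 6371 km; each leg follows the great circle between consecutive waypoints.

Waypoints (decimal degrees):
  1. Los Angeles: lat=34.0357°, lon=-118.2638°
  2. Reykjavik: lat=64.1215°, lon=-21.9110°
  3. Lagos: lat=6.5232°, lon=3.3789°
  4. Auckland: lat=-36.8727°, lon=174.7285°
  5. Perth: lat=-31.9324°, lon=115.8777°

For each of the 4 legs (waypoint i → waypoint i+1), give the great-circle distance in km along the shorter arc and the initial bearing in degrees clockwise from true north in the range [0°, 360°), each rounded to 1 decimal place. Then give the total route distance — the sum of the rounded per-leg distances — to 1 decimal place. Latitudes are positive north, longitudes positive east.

Leg 1: φ1=0.5940350, φ2=1.1191313, Δφ=0.5250963, Δλ=1.6816736 rad; a=sin²(Δφ/2)+cosφ1·cosφ2·sin²(Δλ/2)=0.2682194074; c=2·atan2(√a, √(1-a))=1.088786232; dist=6371·c=6936.657 ≈ 6936.7 km; running total=6936.7 km
Leg 1 bearing: y=sinΔλ·cosφ2=0.43378405, x=cosφ1·sinφ2-sinφ1·cosφ2·cosΔλ=0.77262049; θ=atan2(y, x)=29.3118° ≈ 29.3°
Leg 2: φ1=1.1191313, φ2=0.1138513, Δφ=-1.0052800, Δλ=0.4413920 rad; a=sin²(Δφ/2)+cosφ1·cosφ2·sin²(Δλ/2)=0.2528544959; c=2·atan2(√a, √(1-a))=1.053777277; dist=6371·c=6713.615 ≈ 6713.6 km; running total=13650.3 km
Leg 2 bearing: y=sinΔλ·cosφ2=0.42443278, x=cosφ1·sinφ2-sinφ1·cosφ2·cosΔλ=-0.75863906; θ=atan2(y, x)=150.7745° ≈ 150.8°
Leg 3: φ1=0.1138513, φ2=-0.6435500, Δφ=-0.7574013, Δλ=2.9906147 rad; a=sin²(Δφ/2)+cosφ1·cosφ2·sin²(Δλ/2)=0.9269590823; c=2·atan2(√a, √(1-a))=2.594264783; dist=6371·c=16528.061 ≈ 16528.1 km; running total=30178.4 km
Leg 3 bearing: y=sinΔλ·cosφ2=0.12031962, x=cosφ1·sinφ2-sinφ1·cosφ2·cosΔλ=-0.50630718; θ=atan2(y, x)=166.6321° ≈ 166.6°
Leg 4: φ1=-0.6435500, φ2=-0.5573255, Δφ=0.0862245, Δλ=-1.0271402 rad; a=sin²(Δφ/2)+cosφ1·cosφ2·sin²(Δλ/2)=0.1657239551; c=2·atan2(√a, √(1-a))=0.838536239; dist=6371·c=5342.314 ≈ 5342.3 km; running total=35520.7 km
Leg 4 bearing: y=sinΔλ·cosφ2=-0.72631383, x=cosφ1·sinφ2-sinφ1·cosφ2·cosΔλ=-0.15970701; θ=atan2(y, x)=-102.4012° <0 so +360° → 257.5988° ≈ 257.6°

Leg 1: dist=6936.7 km, bearing=29.3°
Leg 2: dist=6713.6 km, bearing=150.8°
Leg 3: dist=16528.1 km, bearing=166.6°
Leg 4: dist=5342.3 km, bearing=257.6°
Total: 35520.7 km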